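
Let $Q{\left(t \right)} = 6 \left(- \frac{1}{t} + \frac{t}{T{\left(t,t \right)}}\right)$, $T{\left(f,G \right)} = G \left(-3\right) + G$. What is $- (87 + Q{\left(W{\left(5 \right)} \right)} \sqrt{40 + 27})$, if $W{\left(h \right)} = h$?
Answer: $-87 + \frac{21 \sqrt{67}}{5} \approx -52.622$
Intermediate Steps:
$T{\left(f,G \right)} = - 2 G$ ($T{\left(f,G \right)} = - 3 G + G = - 2 G$)
$Q{\left(t \right)} = -3 - \frac{6}{t}$ ($Q{\left(t \right)} = 6 \left(- \frac{1}{t} + \frac{t}{\left(-2\right) t}\right) = 6 \left(- \frac{1}{t} + t \left(- \frac{1}{2 t}\right)\right) = 6 \left(- \frac{1}{t} - \frac{1}{2}\right) = 6 \left(- \frac{1}{2} - \frac{1}{t}\right) = -3 - \frac{6}{t}$)
$- (87 + Q{\left(W{\left(5 \right)} \right)} \sqrt{40 + 27}) = - (87 + \left(-3 - \frac{6}{5}\right) \sqrt{40 + 27}) = - (87 + \left(-3 - \frac{6}{5}\right) \sqrt{67}) = - (87 - \frac{21 \sqrt{67}}{5}) = -87 + \frac{21 \sqrt{67}}{5}$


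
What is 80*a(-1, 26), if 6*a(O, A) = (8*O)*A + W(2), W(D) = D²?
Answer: -2720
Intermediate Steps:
a(O, A) = ⅔ + 4*A*O/3 (a(O, A) = ((8*O)*A + 2²)/6 = (8*A*O + 4)/6 = (4 + 8*A*O)/6 = ⅔ + 4*A*O/3)
80*a(-1, 26) = 80*(⅔ + (4/3)*26*(-1)) = 80*(⅔ - 104/3) = 80*(-34) = -2720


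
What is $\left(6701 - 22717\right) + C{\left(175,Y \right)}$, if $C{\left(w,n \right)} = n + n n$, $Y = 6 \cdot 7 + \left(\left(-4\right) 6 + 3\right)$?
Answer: $-15554$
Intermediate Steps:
$Y = 21$ ($Y = 42 + \left(-24 + 3\right) = 42 - 21 = 21$)
$C{\left(w,n \right)} = n + n^{2}$
$\left(6701 - 22717\right) + C{\left(175,Y \right)} = \left(6701 - 22717\right) + 21 \left(1 + 21\right) = -16016 + 21 \cdot 22 = -16016 + 462 = -15554$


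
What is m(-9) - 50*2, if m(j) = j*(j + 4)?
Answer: -55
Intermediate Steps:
m(j) = j*(4 + j)
m(-9) - 50*2 = -9*(4 - 9) - 50*2 = -9*(-5) - 100 = 45 - 100 = -55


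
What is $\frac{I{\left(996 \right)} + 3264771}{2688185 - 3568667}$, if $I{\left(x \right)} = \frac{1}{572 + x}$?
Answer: $- \frac{5119160929}{1380595776} \approx -3.7079$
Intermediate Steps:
$\frac{I{\left(996 \right)} + 3264771}{2688185 - 3568667} = \frac{\frac{1}{572 + 996} + 3264771}{2688185 - 3568667} = \frac{\frac{1}{1568} + 3264771}{-880482} = \left(\frac{1}{1568} + 3264771\right) \left(- \frac{1}{880482}\right) = \frac{5119160929}{1568} \left(- \frac{1}{880482}\right) = - \frac{5119160929}{1380595776}$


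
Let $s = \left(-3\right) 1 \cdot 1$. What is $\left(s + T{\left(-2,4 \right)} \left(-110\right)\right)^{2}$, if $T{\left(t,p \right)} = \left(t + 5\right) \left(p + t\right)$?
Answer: $439569$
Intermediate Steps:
$T{\left(t,p \right)} = \left(5 + t\right) \left(p + t\right)$
$s = -3$ ($s = \left(-3\right) 1 = -3$)
$\left(s + T{\left(-2,4 \right)} \left(-110\right)\right)^{2} = \left(-3 + \left(\left(-2\right)^{2} + 5 \cdot 4 + 5 \left(-2\right) + 4 \left(-2\right)\right) \left(-110\right)\right)^{2} = \left(-3 + \left(4 + 20 - 10 - 8\right) \left(-110\right)\right)^{2} = \left(-3 + 6 \left(-110\right)\right)^{2} = \left(-3 - 660\right)^{2} = \left(-663\right)^{2} = 439569$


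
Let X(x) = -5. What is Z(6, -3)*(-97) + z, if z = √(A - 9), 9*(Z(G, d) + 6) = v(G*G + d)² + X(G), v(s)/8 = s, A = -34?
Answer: -6754789/9 + I*√43 ≈ -7.5053e+5 + 6.5574*I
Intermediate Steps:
v(s) = 8*s
Z(G, d) = -59/9 + (8*d + 8*G²)²/9 (Z(G, d) = -6 + ((8*(G*G + d))² - 5)/9 = -6 + ((8*(G² + d))² - 5)/9 = -6 + ((8*(d + G²))² - 5)/9 = -6 + ((8*d + 8*G²)² - 5)/9 = -6 + (-5 + (8*d + 8*G²)²)/9 = -6 + (-5/9 + (8*d + 8*G²)²/9) = -59/9 + (8*d + 8*G²)²/9)
z = I*√43 (z = √(-34 - 9) = √(-43) = I*√43 ≈ 6.5574*I)
Z(6, -3)*(-97) + z = (-59/9 + 64*(-3 + 6²)²/9)*(-97) + I*√43 = (-59/9 + 64*(-3 + 36)²/9)*(-97) + I*√43 = (-59/9 + (64/9)*33²)*(-97) + I*√43 = (-59/9 + (64/9)*1089)*(-97) + I*√43 = (-59/9 + 7744)*(-97) + I*√43 = (69637/9)*(-97) + I*√43 = -6754789/9 + I*√43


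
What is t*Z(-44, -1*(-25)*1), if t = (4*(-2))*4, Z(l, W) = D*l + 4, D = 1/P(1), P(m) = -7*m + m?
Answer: -1088/3 ≈ -362.67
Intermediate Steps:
P(m) = -6*m
D = -1/6 (D = 1/(-6*1) = 1/(-6) = -1/6 ≈ -0.16667)
Z(l, W) = 4 - l/6 (Z(l, W) = -l/6 + 4 = 4 - l/6)
t = -32 (t = -8*4 = -32)
t*Z(-44, -1*(-25)*1) = -32*(4 - 1/6*(-44)) = -32*(4 + 22/3) = -32*34/3 = -1088/3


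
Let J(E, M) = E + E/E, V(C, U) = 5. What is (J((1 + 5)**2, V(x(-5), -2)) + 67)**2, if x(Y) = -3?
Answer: 10816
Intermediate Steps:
J(E, M) = 1 + E (J(E, M) = E + 1 = 1 + E)
(J((1 + 5)**2, V(x(-5), -2)) + 67)**2 = ((1 + (1 + 5)**2) + 67)**2 = ((1 + 6**2) + 67)**2 = ((1 + 36) + 67)**2 = (37 + 67)**2 = 104**2 = 10816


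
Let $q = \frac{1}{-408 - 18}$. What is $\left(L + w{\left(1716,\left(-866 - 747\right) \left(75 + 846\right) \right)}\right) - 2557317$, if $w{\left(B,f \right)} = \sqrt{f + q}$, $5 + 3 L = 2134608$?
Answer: $- \frac{5537348}{3} + \frac{i \sqrt{269595846174}}{426} \approx -1.8458 \cdot 10^{6} + 1218.8 i$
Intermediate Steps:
$L = \frac{2134603}{3}$ ($L = - \frac{5}{3} + \frac{1}{3} \cdot 2134608 = - \frac{5}{3} + 711536 = \frac{2134603}{3} \approx 7.1153 \cdot 10^{5}$)
$q = - \frac{1}{426}$ ($q = \frac{1}{-426} = - \frac{1}{426} \approx -0.0023474$)
$w{\left(B,f \right)} = \sqrt{- \frac{1}{426} + f}$ ($w{\left(B,f \right)} = \sqrt{f - \frac{1}{426}} = \sqrt{- \frac{1}{426} + f}$)
$\left(L + w{\left(1716,\left(-866 - 747\right) \left(75 + 846\right) \right)}\right) - 2557317 = \left(\frac{2134603}{3} + \frac{\sqrt{-426 + 181476 \left(-866 - 747\right) \left(75 + 846\right)}}{426}\right) - 2557317 = \left(\frac{2134603}{3} + \frac{\sqrt{-426 + 181476 \left(\left(-1613\right) 921\right)}}{426}\right) - 2557317 = \left(\frac{2134603}{3} + \frac{\sqrt{-426 + 181476 \left(-1485573\right)}}{426}\right) - 2557317 = \left(\frac{2134603}{3} + \frac{\sqrt{-426 - 269595845748}}{426}\right) - 2557317 = \left(\frac{2134603}{3} + \frac{\sqrt{-269595846174}}{426}\right) - 2557317 = \left(\frac{2134603}{3} + \frac{i \sqrt{269595846174}}{426}\right) - 2557317 = - \frac{5537348}{3} + \frac{i \sqrt{269595846174}}{426}$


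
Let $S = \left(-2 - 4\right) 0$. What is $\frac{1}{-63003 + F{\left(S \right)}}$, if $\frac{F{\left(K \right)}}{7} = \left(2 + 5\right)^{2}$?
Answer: $- \frac{1}{62660} \approx -1.5959 \cdot 10^{-5}$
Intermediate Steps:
$S = 0$ ($S = \left(-6\right) 0 = 0$)
$F{\left(K \right)} = 343$ ($F{\left(K \right)} = 7 \left(2 + 5\right)^{2} = 7 \cdot 7^{2} = 7 \cdot 49 = 343$)
$\frac{1}{-63003 + F{\left(S \right)}} = \frac{1}{-63003 + 343} = \frac{1}{-62660} = - \frac{1}{62660}$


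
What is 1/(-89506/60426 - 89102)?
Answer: -30213/2692083479 ≈ -1.1223e-5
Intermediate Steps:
1/(-89506/60426 - 89102) = 1/(-89506*1/60426 - 89102) = 1/(-44753/30213 - 89102) = 1/(-2692083479/30213) = -30213/2692083479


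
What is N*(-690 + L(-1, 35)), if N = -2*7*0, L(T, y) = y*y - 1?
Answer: 0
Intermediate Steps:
L(T, y) = -1 + y² (L(T, y) = y² - 1 = -1 + y²)
N = 0 (N = -14*0 = 0)
N*(-690 + L(-1, 35)) = 0*(-690 + (-1 + 35²)) = 0*(-690 + (-1 + 1225)) = 0*(-690 + 1224) = 0*534 = 0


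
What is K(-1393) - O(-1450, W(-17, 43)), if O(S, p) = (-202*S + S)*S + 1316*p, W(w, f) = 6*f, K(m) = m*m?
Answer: 424203421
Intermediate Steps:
K(m) = m²
O(S, p) = -201*S² + 1316*p (O(S, p) = (-201*S)*S + 1316*p = -201*S² + 1316*p)
K(-1393) - O(-1450, W(-17, 43)) = (-1393)² - (-201*(-1450)² + 1316*(6*43)) = 1940449 - (-201*2102500 + 1316*258) = 1940449 - (-422602500 + 339528) = 1940449 - 1*(-422262972) = 1940449 + 422262972 = 424203421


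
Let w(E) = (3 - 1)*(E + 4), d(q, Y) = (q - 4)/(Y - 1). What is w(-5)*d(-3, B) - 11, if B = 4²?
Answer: -151/15 ≈ -10.067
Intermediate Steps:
B = 16
d(q, Y) = (-4 + q)/(-1 + Y)
w(E) = 8 + 2*E (w(E) = 2*(4 + E) = 8 + 2*E)
w(-5)*d(-3, B) - 11 = (8 + 2*(-5))*((-4 - 3)/(-1 + 16)) - 11 = (8 - 10)*(-7/15) - 11 = -2*(-7)/15 - 11 = -2*(-7/15) - 11 = 14/15 - 11 = -151/15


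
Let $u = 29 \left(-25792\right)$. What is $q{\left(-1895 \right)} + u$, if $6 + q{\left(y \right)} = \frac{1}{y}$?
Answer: $- \frac{1417410731}{1895} \approx -7.4797 \cdot 10^{5}$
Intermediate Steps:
$q{\left(y \right)} = -6 + \frac{1}{y}$
$u = -747968$
$q{\left(-1895 \right)} + u = \left(-6 + \frac{1}{-1895}\right) - 747968 = \left(-6 - \frac{1}{1895}\right) - 747968 = - \frac{11371}{1895} - 747968 = - \frac{1417410731}{1895}$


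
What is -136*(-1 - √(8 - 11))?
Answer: 136 + 136*I*√3 ≈ 136.0 + 235.56*I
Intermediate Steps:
-136*(-1 - √(8 - 11)) = -136*(-1 - √(-3)) = -136*(-1 - I*√3) = 136 + 136*I*√3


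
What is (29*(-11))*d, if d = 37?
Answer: -11803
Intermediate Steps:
(29*(-11))*d = (29*(-11))*37 = -319*37 = -11803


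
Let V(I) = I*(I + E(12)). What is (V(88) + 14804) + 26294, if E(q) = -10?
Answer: 47962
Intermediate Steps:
V(I) = I*(-10 + I) (V(I) = I*(I - 10) = I*(-10 + I))
(V(88) + 14804) + 26294 = (88*(-10 + 88) + 14804) + 26294 = (88*78 + 14804) + 26294 = (6864 + 14804) + 26294 = 21668 + 26294 = 47962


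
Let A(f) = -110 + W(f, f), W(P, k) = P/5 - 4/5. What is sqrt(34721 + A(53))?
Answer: 4*sqrt(54095)/5 ≈ 186.07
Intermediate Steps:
W(P, k) = -4/5 + P/5 (W(P, k) = P*(1/5) - 4*1/5 = P/5 - 4/5 = -4/5 + P/5)
A(f) = -554/5 + f/5 (A(f) = -110 + (-4/5 + f/5) = -554/5 + f/5)
sqrt(34721 + A(53)) = sqrt(34721 + (-554/5 + (1/5)*53)) = sqrt(34721 + (-554/5 + 53/5)) = sqrt(34721 - 501/5) = sqrt(173104/5) = 4*sqrt(54095)/5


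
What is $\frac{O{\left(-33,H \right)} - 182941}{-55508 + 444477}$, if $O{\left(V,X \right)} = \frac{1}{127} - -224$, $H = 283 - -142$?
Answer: $- \frac{23205058}{49399063} \approx -0.46975$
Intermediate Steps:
$H = 425$ ($H = 283 + 142 = 425$)
$O{\left(V,X \right)} = \frac{28449}{127}$ ($O{\left(V,X \right)} = \frac{1}{127} + 224 = \frac{28449}{127}$)
$\frac{O{\left(-33,H \right)} - 182941}{-55508 + 444477} = \frac{\frac{28449}{127} - 182941}{-55508 + 444477} = - \frac{23205058}{127 \cdot 388969} = \left(- \frac{23205058}{127}\right) \frac{1}{388969} = - \frac{23205058}{49399063}$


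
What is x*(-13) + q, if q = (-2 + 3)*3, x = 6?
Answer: -75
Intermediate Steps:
q = 3 (q = 1*3 = 3)
x*(-13) + q = 6*(-13) + 3 = -78 + 3 = -75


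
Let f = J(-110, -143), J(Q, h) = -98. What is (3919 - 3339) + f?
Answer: 482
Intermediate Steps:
f = -98
(3919 - 3339) + f = (3919 - 3339) - 98 = 580 - 98 = 482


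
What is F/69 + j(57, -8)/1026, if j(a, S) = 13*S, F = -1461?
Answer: -251027/11799 ≈ -21.275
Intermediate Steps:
F/69 + j(57, -8)/1026 = -1461/69 + (13*(-8))/1026 = -1461*1/69 - 104*1/1026 = -487/23 - 52/513 = -251027/11799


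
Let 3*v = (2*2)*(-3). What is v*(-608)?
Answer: 2432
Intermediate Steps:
v = -4 (v = ((2*2)*(-3))/3 = (4*(-3))/3 = (⅓)*(-12) = -4)
v*(-608) = -4*(-608) = 2432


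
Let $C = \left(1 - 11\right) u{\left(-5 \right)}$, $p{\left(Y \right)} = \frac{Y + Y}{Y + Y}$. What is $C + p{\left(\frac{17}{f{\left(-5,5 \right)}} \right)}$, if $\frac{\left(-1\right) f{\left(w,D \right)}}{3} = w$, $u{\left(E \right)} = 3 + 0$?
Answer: $-29$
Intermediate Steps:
$u{\left(E \right)} = 3$
$f{\left(w,D \right)} = - 3 w$
$p{\left(Y \right)} = 1$ ($p{\left(Y \right)} = \frac{2 Y}{2 Y} = 2 Y \frac{1}{2 Y} = 1$)
$C = -30$ ($C = \left(1 - 11\right) 3 = \left(-10\right) 3 = -30$)
$C + p{\left(\frac{17}{f{\left(-5,5 \right)}} \right)} = -30 + 1 = -29$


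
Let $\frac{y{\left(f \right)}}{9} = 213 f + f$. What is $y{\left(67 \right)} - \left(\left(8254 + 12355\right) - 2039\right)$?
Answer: $110472$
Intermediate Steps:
$y{\left(f \right)} = 1926 f$ ($y{\left(f \right)} = 9 \left(213 f + f\right) = 9 \cdot 214 f = 1926 f$)
$y{\left(67 \right)} - \left(\left(8254 + 12355\right) - 2039\right) = 1926 \cdot 67 - \left(\left(8254 + 12355\right) - 2039\right) = 129042 - \left(20609 - 2039\right) = 129042 - 18570 = 110472$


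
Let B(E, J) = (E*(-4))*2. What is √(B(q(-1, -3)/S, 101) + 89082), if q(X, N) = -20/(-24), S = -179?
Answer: √25688497998/537 ≈ 298.47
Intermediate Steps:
q(X, N) = ⅚ (q(X, N) = -20*(-1/24) = ⅚)
B(E, J) = -8*E (B(E, J) = -4*E*2 = -8*E)
√(B(q(-1, -3)/S, 101) + 89082) = √(-20/(3*(-179)) + 89082) = √(-20*(-1)/(3*179) + 89082) = √(-8*(-5/1074) + 89082) = √(20/537 + 89082) = √(47837054/537) = √25688497998/537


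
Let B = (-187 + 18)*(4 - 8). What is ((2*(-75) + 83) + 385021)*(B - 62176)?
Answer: -23674671000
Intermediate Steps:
B = 676 (B = -169*(-4) = 676)
((2*(-75) + 83) + 385021)*(B - 62176) = ((2*(-75) + 83) + 385021)*(676 - 62176) = ((-150 + 83) + 385021)*(-61500) = (-67 + 385021)*(-61500) = 384954*(-61500) = -23674671000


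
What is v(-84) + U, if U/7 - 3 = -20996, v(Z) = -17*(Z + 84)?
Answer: -146951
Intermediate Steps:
v(Z) = -1428 - 17*Z (v(Z) = -17*(84 + Z) = -1428 - 17*Z)
U = -146951 (U = 21 + 7*(-20996) = 21 - 146972 = -146951)
v(-84) + U = (-1428 - 17*(-84)) - 146951 = (-1428 + 1428) - 146951 = 0 - 146951 = -146951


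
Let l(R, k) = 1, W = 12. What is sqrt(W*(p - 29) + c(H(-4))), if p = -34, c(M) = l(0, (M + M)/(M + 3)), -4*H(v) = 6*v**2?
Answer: I*sqrt(755) ≈ 27.477*I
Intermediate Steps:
H(v) = -3*v**2/2
c(M) = 1
sqrt(W*(p - 29) + c(H(-4))) = sqrt(12*(-34 - 29) + 1) = sqrt(12*(-63) + 1) = sqrt(-756 + 1) = sqrt(-755) = I*sqrt(755)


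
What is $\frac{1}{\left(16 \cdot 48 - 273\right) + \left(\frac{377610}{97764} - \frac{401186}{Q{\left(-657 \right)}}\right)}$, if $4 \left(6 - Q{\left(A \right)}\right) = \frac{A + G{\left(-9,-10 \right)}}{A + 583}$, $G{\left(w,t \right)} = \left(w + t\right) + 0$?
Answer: $- \frac{4480850}{481497098741} \approx -9.3061 \cdot 10^{-6}$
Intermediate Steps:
$G{\left(w,t \right)} = t + w$ ($G{\left(w,t \right)} = \left(t + w\right) + 0 = t + w$)
$Q{\left(A \right)} = 6 - \frac{-19 + A}{4 \left(583 + A\right)}$ ($Q{\left(A \right)} = 6 - \frac{\left(A - 19\right) \frac{1}{A + 583}}{4} = 6 - \frac{\left(A - 19\right) \frac{1}{583 + A}}{4} = 6 - \frac{\left(-19 + A\right) \frac{1}{583 + A}}{4} = 6 - \frac{\frac{1}{583 + A} \left(-19 + A\right)}{4} = 6 - \frac{-19 + A}{4 \left(583 + A\right)}$)
$\frac{1}{\left(16 \cdot 48 - 273\right) + \left(\frac{377610}{97764} - \frac{401186}{Q{\left(-657 \right)}}\right)} = \frac{1}{\left(16 \cdot 48 - 273\right) + \left(\frac{377610}{97764} - \frac{401186}{\frac{1}{4} \frac{1}{583 - 657} \left(14011 + 23 \left(-657\right)\right)}\right)} = \frac{1}{\left(768 - 273\right) + \left(377610 \cdot \frac{1}{97764} - \frac{401186}{\frac{1}{4} \frac{1}{-74} \left(14011 - 15111\right)}\right)} = \frac{1}{495 + \left(\frac{62935}{16294} - \frac{401186}{\frac{1}{4} \left(- \frac{1}{74}\right) \left(-1100\right)}\right)} = \frac{1}{495 + \left(\frac{62935}{16294} - \frac{401186}{\frac{275}{74}}\right)} = \frac{1}{495 + \left(\frac{62935}{16294} - \frac{29687764}{275}\right)} = \frac{1}{495 - \frac{483715119491}{4480850}} = \frac{1}{- \frac{481497098741}{4480850}} = - \frac{4480850}{481497098741}$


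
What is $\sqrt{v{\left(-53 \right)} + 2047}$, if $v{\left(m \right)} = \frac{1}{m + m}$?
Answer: $\frac{3 \sqrt{2555554}}{106} \approx 45.244$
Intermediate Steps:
$v{\left(m \right)} = \frac{1}{2 m}$
$\sqrt{v{\left(-53 \right)} + 2047} = \sqrt{\frac{1}{2 \left(-53\right)} + 2047} = \sqrt{\frac{1}{2} \left(- \frac{1}{53}\right) + 2047} = \sqrt{- \frac{1}{106} + 2047} = \sqrt{\frac{216981}{106}} = \frac{3 \sqrt{2555554}}{106}$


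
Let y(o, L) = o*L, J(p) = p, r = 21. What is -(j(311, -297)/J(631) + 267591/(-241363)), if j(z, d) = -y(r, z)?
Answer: 1745191674/152300053 ≈ 11.459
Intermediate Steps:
y(o, L) = L*o
j(z, d) = -21*z (j(z, d) = -z*21 = -21*z)
-(j(311, -297)/J(631) + 267591/(-241363)) = -(-21*311/631 + 267591/(-241363)) = -(-6531*1/631 + 267591*(-1/241363)) = -(-6531/631 - 267591/241363) = -1*(-1745191674/152300053) = 1745191674/152300053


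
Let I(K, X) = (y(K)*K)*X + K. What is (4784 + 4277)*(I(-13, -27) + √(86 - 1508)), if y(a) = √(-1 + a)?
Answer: -117793 + 27183*I*√158 + 3180411*I*√14 ≈ -1.1779e+5 + 1.2242e+7*I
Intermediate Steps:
I(K, X) = K + K*X*√(-1 + K) (I(K, X) = (√(-1 + K)*K)*X + K = (K*√(-1 + K))*X + K = K*X*√(-1 + K) + K = K + K*X*√(-1 + K))
(4784 + 4277)*(I(-13, -27) + √(86 - 1508)) = (4784 + 4277)*(-13*(1 - 27*√(-1 - 13)) + √(86 - 1508)) = 9061*(-13*(1 - 27*I*√14) + √(-1422)) = 9061*(-13*(1 - 27*I*√14) + 3*I*√158) = 9061*((-13 + 351*I*√14) + 3*I*√158) = 9061*(-13 + 3*I*√158 + 351*I*√14) = -117793 + 27183*I*√158 + 3180411*I*√14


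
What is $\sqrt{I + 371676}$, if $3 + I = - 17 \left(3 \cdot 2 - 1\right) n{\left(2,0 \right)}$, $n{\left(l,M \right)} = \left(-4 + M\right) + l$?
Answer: $\sqrt{371843} \approx 609.79$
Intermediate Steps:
$n{\left(l,M \right)} = -4 + M + l$
$I = 167$ ($I = -3 + - 17 \left(3 \cdot 2 - 1\right) \left(-4 + 0 + 2\right) = -3 + - 17 \left(6 - 1\right) \left(-2\right) = -3 + \left(-17\right) 5 \left(-2\right) = -3 - -170 = -3 + 170 = 167$)
$\sqrt{I + 371676} = \sqrt{167 + 371676} = \sqrt{371843}$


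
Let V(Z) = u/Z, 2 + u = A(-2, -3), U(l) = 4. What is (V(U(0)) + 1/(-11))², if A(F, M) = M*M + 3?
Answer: 2809/484 ≈ 5.8037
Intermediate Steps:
A(F, M) = 3 + M² (A(F, M) = M² + 3 = 3 + M²)
u = 10 (u = -2 + (3 + (-3)²) = -2 + (3 + 9) = -2 + 12 = 10)
V(Z) = 10/Z
(V(U(0)) + 1/(-11))² = (10/4 + 1/(-11))² = (10*(¼) - 1/11)² = (5/2 - 1/11)² = (53/22)² = 2809/484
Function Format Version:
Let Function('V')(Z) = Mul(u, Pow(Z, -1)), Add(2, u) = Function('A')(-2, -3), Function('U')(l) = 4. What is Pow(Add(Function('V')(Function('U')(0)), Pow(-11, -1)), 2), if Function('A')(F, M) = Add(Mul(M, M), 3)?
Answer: Rational(2809, 484) ≈ 5.8037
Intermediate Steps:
Function('A')(F, M) = Add(3, Pow(M, 2)) (Function('A')(F, M) = Add(Pow(M, 2), 3) = Add(3, Pow(M, 2)))
u = 10 (u = Add(-2, Add(3, Pow(-3, 2))) = Add(-2, Add(3, 9)) = Add(-2, 12) = 10)
Function('V')(Z) = Mul(10, Pow(Z, -1))
Pow(Add(Function('V')(Function('U')(0)), Pow(-11, -1)), 2) = Pow(Add(Mul(10, Pow(4, -1)), Pow(-11, -1)), 2) = Pow(Add(Mul(10, Rational(1, 4)), Rational(-1, 11)), 2) = Pow(Add(Rational(5, 2), Rational(-1, 11)), 2) = Pow(Rational(53, 22), 2) = Rational(2809, 484)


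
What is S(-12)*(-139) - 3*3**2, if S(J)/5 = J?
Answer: 8313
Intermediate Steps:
S(J) = 5*J
S(-12)*(-139) - 3*3**2 = (5*(-12))*(-139) - 3*3**2 = -60*(-139) - 3*9 = 8340 - 27 = 8313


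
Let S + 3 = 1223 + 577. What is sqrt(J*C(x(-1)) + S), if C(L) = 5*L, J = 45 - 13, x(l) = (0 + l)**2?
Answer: sqrt(1957) ≈ 44.238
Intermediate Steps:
x(l) = l**2
J = 32
S = 1797 (S = -3 + (1223 + 577) = -3 + 1800 = 1797)
sqrt(J*C(x(-1)) + S) = sqrt(32*(5*(-1)**2) + 1797) = sqrt(32*(5*1) + 1797) = sqrt(32*5 + 1797) = sqrt(160 + 1797) = sqrt(1957)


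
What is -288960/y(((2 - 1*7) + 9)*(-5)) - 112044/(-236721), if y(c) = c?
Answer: 1140085684/78907 ≈ 14448.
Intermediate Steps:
-288960/y(((2 - 1*7) + 9)*(-5)) - 112044/(-236721) = -288960*(-1/(5*((2 - 1*7) + 9))) - 112044/(-236721) = -288960*(-1/(5*((2 - 7) + 9))) - 112044*(-1/236721) = -288960*(-1/(5*(-5 + 9))) + 37348/78907 = -288960/(4*(-5)) + 37348/78907 = -288960/(-20) + 37348/78907 = -288960*(-1/20) + 37348/78907 = 14448 + 37348/78907 = 1140085684/78907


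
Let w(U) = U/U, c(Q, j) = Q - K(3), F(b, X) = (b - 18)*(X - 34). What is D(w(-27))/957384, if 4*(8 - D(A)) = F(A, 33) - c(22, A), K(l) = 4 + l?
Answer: 5/638256 ≈ 7.8338e-6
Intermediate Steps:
F(b, X) = (-34 + X)*(-18 + b) (F(b, X) = (-18 + b)*(-34 + X) = (-34 + X)*(-18 + b))
c(Q, j) = -7 + Q (c(Q, j) = Q - (4 + 3) = Q - 1*7 = Q - 7 = -7 + Q)
w(U) = 1
D(A) = 29/4 + A/4 (D(A) = 8 - ((612 - 34*A - 18*33 + 33*A) - (-7 + 22))/4 = 8 - ((612 - 34*A - 594 + 33*A) - 1*15)/4 = 8 - ((18 - A) - 15)/4 = 8 - (3 - A)/4 = 8 + (-¾ + A/4) = 29/4 + A/4)
D(w(-27))/957384 = (29/4 + (¼)*1)/957384 = (29/4 + ¼)*(1/957384) = (15/2)*(1/957384) = 5/638256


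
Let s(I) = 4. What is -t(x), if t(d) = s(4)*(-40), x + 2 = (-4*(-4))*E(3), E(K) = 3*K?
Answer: 160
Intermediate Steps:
x = 142 (x = -2 + (-4*(-4))*(3*3) = -2 + 16*9 = -2 + 144 = 142)
t(d) = -160 (t(d) = 4*(-40) = -160)
-t(x) = -1*(-160) = 160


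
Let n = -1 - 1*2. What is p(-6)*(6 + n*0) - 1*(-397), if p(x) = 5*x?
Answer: 217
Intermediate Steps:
n = -3 (n = -1 - 2 = -3)
p(-6)*(6 + n*0) - 1*(-397) = (5*(-6))*(6 - 3*0) - 1*(-397) = -30*(6 + 0) + 397 = -30*6 + 397 = -180 + 397 = 217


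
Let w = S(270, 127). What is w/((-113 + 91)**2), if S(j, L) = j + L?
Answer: 397/484 ≈ 0.82025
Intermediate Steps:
S(j, L) = L + j
w = 397 (w = 127 + 270 = 397)
w/((-113 + 91)**2) = 397/((-113 + 91)**2) = 397/((-22)**2) = 397/484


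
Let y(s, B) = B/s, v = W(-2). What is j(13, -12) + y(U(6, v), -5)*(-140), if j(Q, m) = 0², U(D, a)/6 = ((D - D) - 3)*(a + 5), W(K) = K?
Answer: -350/27 ≈ -12.963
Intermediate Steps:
v = -2
U(D, a) = -90 - 18*a (U(D, a) = 6*(((D - D) - 3)*(a + 5)) = 6*((0 - 3)*(5 + a)) = 6*(-3*(5 + a)) = 6*(-15 - 3*a) = -90 - 18*a)
j(Q, m) = 0
j(13, -12) + y(U(6, v), -5)*(-140) = 0 - 5/(-90 - 18*(-2))*(-140) = 0 - 5/(-90 + 36)*(-140) = 0 - 5/(-54)*(-140) = 0 - 5*(-1/54)*(-140) = 0 + (5/54)*(-140) = 0 - 350/27 = -350/27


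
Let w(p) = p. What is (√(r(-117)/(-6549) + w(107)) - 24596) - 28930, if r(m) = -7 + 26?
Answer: -53526 + 2*√1147260369/6549 ≈ -53516.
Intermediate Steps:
r(m) = 19
(√(r(-117)/(-6549) + w(107)) - 24596) - 28930 = (√(19/(-6549) + 107) - 24596) - 28930 = (√(19*(-1/6549) + 107) - 24596) - 28930 = (√(-19/6549 + 107) - 24596) - 28930 = (√(700724/6549) - 24596) - 28930 = (2*√1147260369/6549 - 24596) - 28930 = (-24596 + 2*√1147260369/6549) - 28930 = -53526 + 2*√1147260369/6549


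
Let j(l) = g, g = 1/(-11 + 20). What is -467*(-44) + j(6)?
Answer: 184933/9 ≈ 20548.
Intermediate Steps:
g = ⅑ (g = 1/9 = ⅑ ≈ 0.11111)
j(l) = ⅑
-467*(-44) + j(6) = -467*(-44) + ⅑ = 20548 + ⅑ = 184933/9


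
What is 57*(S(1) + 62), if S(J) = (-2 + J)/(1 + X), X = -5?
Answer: 14193/4 ≈ 3548.3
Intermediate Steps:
S(J) = 1/2 - J/4 (S(J) = (-2 + J)/(1 - 5) = (-2 + J)/(-4) = (-2 + J)*(-1/4) = 1/2 - J/4)
57*(S(1) + 62) = 57*((1/2 - 1/4*1) + 62) = 57*((1/2 - 1/4) + 62) = 57*(1/4 + 62) = 57*(249/4) = 14193/4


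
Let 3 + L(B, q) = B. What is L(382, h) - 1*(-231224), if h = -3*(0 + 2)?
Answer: 231603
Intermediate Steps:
h = -6 (h = -3*2 = -6)
L(B, q) = -3 + B
L(382, h) - 1*(-231224) = (-3 + 382) - 1*(-231224) = 379 + 231224 = 231603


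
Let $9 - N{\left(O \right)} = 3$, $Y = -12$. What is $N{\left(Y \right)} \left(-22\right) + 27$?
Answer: $-105$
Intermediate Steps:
$N{\left(O \right)} = 6$ ($N{\left(O \right)} = 9 - 3 = 6$)
$N{\left(Y \right)} \left(-22\right) + 27 = 6 \left(-22\right) + 27 = -132 + 27 = -105$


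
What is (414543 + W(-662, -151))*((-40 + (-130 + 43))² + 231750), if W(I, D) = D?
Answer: 102719074568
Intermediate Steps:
(414543 + W(-662, -151))*((-40 + (-130 + 43))² + 231750) = (414543 - 151)*((-40 + (-130 + 43))² + 231750) = 414392*((-40 - 87)² + 231750) = 414392*((-127)² + 231750) = 414392*(16129 + 231750) = 414392*247879 = 102719074568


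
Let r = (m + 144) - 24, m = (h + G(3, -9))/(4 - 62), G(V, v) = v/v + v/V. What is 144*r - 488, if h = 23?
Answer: 485456/29 ≈ 16740.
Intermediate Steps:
G(V, v) = 1 + v/V
m = -21/58 (m = (23 + (3 - 9)/3)/(4 - 62) = (23 + (1/3)*(-6))/(-58) = (23 - 2)*(-1/58) = 21*(-1/58) = -21/58 ≈ -0.36207)
r = 6939/58 (r = (-21/58 + 144) - 24 = 8331/58 - 24 = 6939/58 ≈ 119.64)
144*r - 488 = 144*(6939/58) - 488 = 499608/29 - 488 = 485456/29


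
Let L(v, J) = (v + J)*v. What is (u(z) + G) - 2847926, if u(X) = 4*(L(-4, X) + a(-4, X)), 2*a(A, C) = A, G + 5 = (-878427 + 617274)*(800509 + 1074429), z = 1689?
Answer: -489648558413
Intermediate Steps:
L(v, J) = v*(J + v) (L(v, J) = (J + v)*v = v*(J + v))
G = -489645683519 (G = -5 + (-878427 + 617274)*(800509 + 1074429) = -5 - 261153*1874938 = -5 - 489645683514 = -489645683519)
a(A, C) = A/2
u(X) = 56 - 16*X (u(X) = 4*(-4*(X - 4) + (½)*(-4)) = 4*(-4*(-4 + X) - 2) = 4*((16 - 4*X) - 2) = 4*(14 - 4*X) = 56 - 16*X)
(u(z) + G) - 2847926 = ((56 - 16*1689) - 489645683519) - 2847926 = ((56 - 27024) - 489645683519) - 2847926 = (-26968 - 489645683519) - 2847926 = -489645710487 - 2847926 = -489648558413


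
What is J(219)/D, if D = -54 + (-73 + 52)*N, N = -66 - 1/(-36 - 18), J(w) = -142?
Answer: -2556/23969 ≈ -0.10664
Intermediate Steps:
N = -3563/54 (N = -66 - 1/(-54) = -66 - 1*(-1/54) = -66 + 1/54 = -3563/54 ≈ -65.981)
D = 23969/18 (D = -54 + (-73 + 52)*(-3563/54) = -54 - 21*(-3563/54) = -54 + 24941/18 = 23969/18 ≈ 1331.6)
J(219)/D = -142/23969/18 = -142*18/23969 = -2556/23969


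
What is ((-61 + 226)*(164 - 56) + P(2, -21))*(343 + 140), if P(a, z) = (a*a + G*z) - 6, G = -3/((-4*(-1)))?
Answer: 34454805/4 ≈ 8.6137e+6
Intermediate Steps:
G = -3/4 ≈ -0.75000
P(a, z) = -6 + a**2 - 3*z/4 (P(a, z) = (a*a - 3*z/4) - 6 = (a**2 - 3*z/4) - 6 = -6 + a**2 - 3*z/4)
((-61 + 226)*(164 - 56) + P(2, -21))*(343 + 140) = ((-61 + 226)*(164 - 56) + (-6 + 2**2 - 3/4*(-21)))*(343 + 140) = (165*108 + (-6 + 4 + 63/4))*483 = (17820 + 55/4)*483 = (71335/4)*483 = 34454805/4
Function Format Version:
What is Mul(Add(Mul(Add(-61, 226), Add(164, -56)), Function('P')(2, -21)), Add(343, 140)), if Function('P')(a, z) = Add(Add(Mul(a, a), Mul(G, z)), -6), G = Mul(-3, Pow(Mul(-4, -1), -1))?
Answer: Rational(34454805, 4) ≈ 8.6137e+6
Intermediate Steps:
G = Rational(-3, 4) (G = Mul(-3, Pow(4, -1)) = Mul(-3, Rational(1, 4)) = Rational(-3, 4) ≈ -0.75000)
Function('P')(a, z) = Add(-6, Pow(a, 2), Mul(Rational(-3, 4), z)) (Function('P')(a, z) = Add(Add(Mul(a, a), Mul(Rational(-3, 4), z)), -6) = Add(Add(Pow(a, 2), Mul(Rational(-3, 4), z)), -6) = Add(-6, Pow(a, 2), Mul(Rational(-3, 4), z)))
Mul(Add(Mul(Add(-61, 226), Add(164, -56)), Function('P')(2, -21)), Add(343, 140)) = Mul(Add(Mul(Add(-61, 226), Add(164, -56)), Add(-6, Pow(2, 2), Mul(Rational(-3, 4), -21))), Add(343, 140)) = Mul(Add(Mul(165, 108), Add(-6, 4, Rational(63, 4))), 483) = Mul(Add(17820, Rational(55, 4)), 483) = Mul(Rational(71335, 4), 483) = Rational(34454805, 4)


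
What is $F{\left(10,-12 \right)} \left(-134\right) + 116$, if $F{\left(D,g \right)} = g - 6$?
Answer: $2528$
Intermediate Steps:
$F{\left(D,g \right)} = -6 + g$ ($F{\left(D,g \right)} = g - 6 = -6 + g$)
$F{\left(10,-12 \right)} \left(-134\right) + 116 = \left(-6 - 12\right) \left(-134\right) + 116 = \left(-18\right) \left(-134\right) + 116 = 2412 + 116 = 2528$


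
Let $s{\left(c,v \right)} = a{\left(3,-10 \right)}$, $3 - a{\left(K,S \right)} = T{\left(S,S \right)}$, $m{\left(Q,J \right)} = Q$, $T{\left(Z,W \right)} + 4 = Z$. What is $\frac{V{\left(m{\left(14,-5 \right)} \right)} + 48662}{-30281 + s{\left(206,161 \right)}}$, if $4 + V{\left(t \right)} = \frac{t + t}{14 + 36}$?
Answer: $- \frac{50686}{31525} \approx -1.6078$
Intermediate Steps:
$T{\left(Z,W \right)} = -4 + Z$
$a{\left(K,S \right)} = 7 - S$ ($a{\left(K,S \right)} = 3 - \left(-4 + S\right) = 7 - S$)
$V{\left(t \right)} = -4 + \frac{t}{25}$ ($V{\left(t \right)} = -4 + \frac{t + t}{14 + 36} = -4 + \frac{2 t}{50} = -4 + 2 t \frac{1}{50} = -4 + \frac{t}{25}$)
$s{\left(c,v \right)} = 17$ ($s{\left(c,v \right)} = 7 - -10 = 7 + 10 = 17$)
$\frac{V{\left(m{\left(14,-5 \right)} \right)} + 48662}{-30281 + s{\left(206,161 \right)}} = \frac{\left(-4 + \frac{1}{25} \cdot 14\right) + 48662}{-30281 + 17} = \frac{\left(-4 + \frac{14}{25}\right) + 48662}{-30264} = \left(- \frac{86}{25} + 48662\right) \left(- \frac{1}{30264}\right) = \frac{1216464}{25} \left(- \frac{1}{30264}\right) = - \frac{50686}{31525}$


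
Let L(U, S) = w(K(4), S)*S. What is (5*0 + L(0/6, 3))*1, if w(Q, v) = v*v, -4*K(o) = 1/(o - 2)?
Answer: 27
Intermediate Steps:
K(o) = -1/(4*(-2 + o)) (K(o) = -1/(4*(o - 2)) = -1/(4*(-2 + o)))
w(Q, v) = v**2
L(U, S) = S**3 (L(U, S) = S**2*S = S**3)
(5*0 + L(0/6, 3))*1 = (5*0 + 3**3)*1 = (0 + 27)*1 = 27*1 = 27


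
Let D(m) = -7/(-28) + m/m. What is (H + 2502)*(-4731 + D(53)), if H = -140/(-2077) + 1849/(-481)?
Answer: -47218372058179/3996148 ≈ -1.1816e+7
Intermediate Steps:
H = -3773033/999037 (H = -140*(-1/2077) + 1849*(-1/481) = 140/2077 - 1849/481 = -3773033/999037 ≈ -3.7767)
D(m) = 5/4 (D(m) = -7*(-1/28) + 1 = ¼ + 1 = 5/4)
(H + 2502)*(-4731 + D(53)) = (-3773033/999037 + 2502)*(-4731 + 5/4) = (2495817541/999037)*(-18919/4) = -47218372058179/3996148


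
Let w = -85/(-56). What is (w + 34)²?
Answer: 3956121/3136 ≈ 1261.5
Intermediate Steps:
w = 85/56 (w = -85*(-1/56) = 85/56 ≈ 1.5179)
(w + 34)² = (85/56 + 34)² = (1989/56)² = 3956121/3136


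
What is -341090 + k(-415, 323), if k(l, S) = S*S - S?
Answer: -237084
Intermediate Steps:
k(l, S) = S² - S
-341090 + k(-415, 323) = -341090 + 323*(-1 + 323) = -341090 + 323*322 = -341090 + 104006 = -237084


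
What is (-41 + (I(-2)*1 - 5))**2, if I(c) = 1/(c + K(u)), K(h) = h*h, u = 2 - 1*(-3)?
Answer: 1117249/529 ≈ 2112.0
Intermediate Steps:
u = 5 (u = 2 + 3 = 5)
K(h) = h**2
I(c) = 1/(25 + c) (I(c) = 1/(c + 5**2) = 1/(c + 25) = 1/(25 + c))
(-41 + (I(-2)*1 - 5))**2 = (-41 + (1/(25 - 2) - 5))**2 = (-41 + (1/23 - 5))**2 = (-41 - 114/23)**2 = (-1057/23)**2 = 1117249/529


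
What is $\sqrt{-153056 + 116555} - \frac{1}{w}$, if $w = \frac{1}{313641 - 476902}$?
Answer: $163261 + 23 i \sqrt{69} \approx 1.6326 \cdot 10^{5} + 191.05 i$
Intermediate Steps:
$w = - \frac{1}{163261}$ ($w = \frac{1}{-163261} = - \frac{1}{163261} \approx -6.1252 \cdot 10^{-6}$)
$\sqrt{-153056 + 116555} - \frac{1}{w} = \sqrt{-153056 + 116555} - \frac{1}{- \frac{1}{163261}} = \sqrt{-36501} - -163261 = 23 i \sqrt{69} + 163261 = 163261 + 23 i \sqrt{69}$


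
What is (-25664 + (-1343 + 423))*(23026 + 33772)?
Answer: -1509918032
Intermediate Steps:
(-25664 + (-1343 + 423))*(23026 + 33772) = (-25664 - 920)*56798 = -26584*56798 = -1509918032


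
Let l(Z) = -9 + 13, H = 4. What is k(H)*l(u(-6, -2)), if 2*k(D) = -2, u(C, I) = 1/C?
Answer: -4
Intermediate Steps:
k(D) = -1 (k(D) = (½)*(-2) = -1)
l(Z) = 4
k(H)*l(u(-6, -2)) = -1*4 = -4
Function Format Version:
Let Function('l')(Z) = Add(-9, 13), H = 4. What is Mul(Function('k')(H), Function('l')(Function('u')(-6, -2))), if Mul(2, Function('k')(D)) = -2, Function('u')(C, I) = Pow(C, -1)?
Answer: -4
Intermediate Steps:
Function('k')(D) = -1 (Function('k')(D) = Mul(Rational(1, 2), -2) = -1)
Function('l')(Z) = 4
Mul(Function('k')(H), Function('l')(Function('u')(-6, -2))) = Mul(-1, 4) = -4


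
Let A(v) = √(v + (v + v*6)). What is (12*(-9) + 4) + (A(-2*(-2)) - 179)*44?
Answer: -7980 + 176*√2 ≈ -7731.1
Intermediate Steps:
A(v) = 2*√2*√v (A(v) = √(v + (v + 6*v)) = √(v + 7*v) = √(8*v) = 2*√2*√v)
(12*(-9) + 4) + (A(-2*(-2)) - 179)*44 = (12*(-9) + 4) + (2*√2*√(-2*(-2)) - 179)*44 = (-108 + 4) + (2*√2*√4 - 179)*44 = -104 + (2*√2*2 - 179)*44 = -104 + (4*√2 - 179)*44 = -104 + (-179 + 4*√2)*44 = -104 + (-7876 + 176*√2) = -7980 + 176*√2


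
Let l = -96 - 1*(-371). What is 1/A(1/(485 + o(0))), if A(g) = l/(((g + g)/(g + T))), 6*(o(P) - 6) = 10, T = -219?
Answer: -2/29670575 ≈ -6.7407e-8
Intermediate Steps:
o(P) = 23/3 (o(P) = 6 + (1/6)*10 = 6 + 5/3 = 23/3)
l = 275 (l = -96 + 371 = 275)
A(g) = 275*(-219 + g)/(2*g) (A(g) = 275/(((g + g)/(g - 219))) = 275/(((2*g)/(-219 + g))) = 275/((2*g/(-219 + g))) = 275*((-219 + g)/(2*g)) = 275*(-219 + g)/(2*g))
1/A(1/(485 + o(0))) = 1/(275*(-219 + 1/(485 + 23/3))/(2*(1/(485 + 23/3)))) = 1/(275*(-219 + 1/(1478/3))/(2*(1/(1478/3)))) = 1/(275*(-219 + 3/1478)/(2*(3/1478))) = 1/((275/2)*(1478/3)*(-323679/1478)) = 1/(-29670575/2) = -2/29670575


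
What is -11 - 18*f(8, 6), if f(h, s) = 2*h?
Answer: -299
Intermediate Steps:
-11 - 18*f(8, 6) = -11 - 36*8 = -11 - 18*16 = -11 - 288 = -299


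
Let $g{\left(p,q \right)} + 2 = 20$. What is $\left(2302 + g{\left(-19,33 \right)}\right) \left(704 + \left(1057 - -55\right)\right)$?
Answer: $4213120$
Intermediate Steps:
$g{\left(p,q \right)} = 18$ ($g{\left(p,q \right)} = -2 + 20 = 18$)
$\left(2302 + g{\left(-19,33 \right)}\right) \left(704 + \left(1057 - -55\right)\right) = \left(2302 + 18\right) \left(704 + \left(1057 - -55\right)\right) = 2320 \left(704 + \left(1057 + 55\right)\right) = 2320 \left(704 + 1112\right) = 2320 \cdot 1816 = 4213120$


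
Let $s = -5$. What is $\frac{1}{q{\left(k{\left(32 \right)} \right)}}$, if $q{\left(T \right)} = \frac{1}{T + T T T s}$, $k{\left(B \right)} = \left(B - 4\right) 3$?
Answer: $-2963436$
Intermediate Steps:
$k{\left(B \right)} = -12 + 3 B$ ($k{\left(B \right)} = \left(-4 + B\right) 3 = -12 + 3 B$)
$q{\left(T \right)} = \frac{1}{T - 5 T^{3}}$ ($q{\left(T \right)} = \frac{1}{T + T T T \left(-5\right)} = \frac{1}{T + T T^{2} \left(-5\right)} = \frac{1}{T + T \left(- 5 T^{2}\right)} = \frac{1}{T - 5 T^{3}}$)
$\frac{1}{q{\left(k{\left(32 \right)} \right)}} = \frac{1}{\left(-1\right) \frac{1}{- (-12 + 3 \cdot 32) + 5 \left(-12 + 3 \cdot 32\right)^{3}}} = \frac{1}{\left(-1\right) \frac{1}{- (-12 + 96) + 5 \left(-12 + 96\right)^{3}}} = \frac{1}{\left(-1\right) \frac{1}{\left(-1\right) 84 + 5 \cdot 84^{3}}} = \frac{1}{\left(-1\right) \frac{1}{-84 + 5 \cdot 592704}} = \frac{1}{\left(-1\right) \frac{1}{-84 + 2963520}} = \frac{1}{\left(-1\right) \frac{1}{2963436}} = \frac{1}{- \frac{1}{2963436}} = -2963436$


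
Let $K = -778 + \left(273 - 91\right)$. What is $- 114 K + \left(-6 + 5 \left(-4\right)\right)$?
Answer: $67918$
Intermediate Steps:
$K = -596$ ($K = -778 + 182 = -596$)
$- 114 K + \left(-6 + 5 \left(-4\right)\right) = \left(-114\right) \left(-596\right) + \left(-6 + 5 \left(-4\right)\right) = 67944 - 26 = 67918$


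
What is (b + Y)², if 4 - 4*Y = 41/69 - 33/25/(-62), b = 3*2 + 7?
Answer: 35086347697129/183012840000 ≈ 191.72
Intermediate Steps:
b = 13 (b = 6 + 7 = 13)
Y = 361973/427800 (Y = 1 - (41/69 - 33/25/(-62))/4 = 1 - (41*(1/69) - 33*1/25*(-1/62))/4 = 1 - (41/69 - 33/25*(-1/62))/4 = 1 - (41/69 + 33/1550)/4 = 1 - ¼*65827/106950 = 1 - 65827/427800 = 361973/427800 ≈ 0.84613)
(b + Y)² = (13 + 361973/427800)² = (5923373/427800)² = 35086347697129/183012840000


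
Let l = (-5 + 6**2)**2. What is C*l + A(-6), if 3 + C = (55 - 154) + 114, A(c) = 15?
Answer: 11547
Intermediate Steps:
l = 961 (l = (-5 + 36)**2 = 31**2 = 961)
C = 12 (C = -3 + ((55 - 154) + 114) = -3 + (-99 + 114) = -3 + 15 = 12)
C*l + A(-6) = 12*961 + 15 = 11532 + 15 = 11547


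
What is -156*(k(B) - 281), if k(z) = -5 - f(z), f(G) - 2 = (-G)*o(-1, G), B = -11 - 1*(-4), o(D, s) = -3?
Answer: 41652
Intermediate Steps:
B = -7 (B = -11 + 4 = -7)
f(G) = 2 + 3*G (f(G) = 2 - G*(-3) = 2 + 3*G)
k(z) = -7 - 3*z (k(z) = -5 - (2 + 3*z) = -5 + (-2 - 3*z) = -7 - 3*z)
-156*(k(B) - 281) = -156*((-7 - 3*(-7)) - 281) = -156*((-7 + 21) - 281) = -156*(14 - 281) = -156*(-267) = 41652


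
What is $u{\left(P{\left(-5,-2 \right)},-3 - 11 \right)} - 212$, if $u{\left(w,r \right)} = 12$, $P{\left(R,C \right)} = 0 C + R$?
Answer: $-200$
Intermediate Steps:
$P{\left(R,C \right)} = R$ ($P{\left(R,C \right)} = 0 + R = R$)
$u{\left(P{\left(-5,-2 \right)},-3 - 11 \right)} - 212 = 12 - 212 = -200$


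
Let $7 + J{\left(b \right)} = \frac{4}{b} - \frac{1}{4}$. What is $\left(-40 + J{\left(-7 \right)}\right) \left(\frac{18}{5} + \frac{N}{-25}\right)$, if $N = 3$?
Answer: $- \frac{116493}{700} \approx -166.42$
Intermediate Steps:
$J{\left(b \right)} = - \frac{29}{4} + \frac{4}{b}$ ($J{\left(b \right)} = -7 + \left(\frac{4}{b} - \frac{1}{4}\right) = -7 - \left(\frac{1}{4} - \frac{4}{b}\right) = - \frac{29}{4} + \frac{4}{b}$)
$\left(-40 + J{\left(-7 \right)}\right) \left(\frac{18}{5} + \frac{N}{-25}\right) = \left(-40 - \left(\frac{29}{4} - \frac{4}{-7}\right)\right) \left(\frac{18}{5} + \frac{3}{-25}\right) = \left(-40 + \left(- \frac{29}{4} + 4 \left(- \frac{1}{7}\right)\right)\right) \left(18 \cdot \frac{1}{5} + 3 \left(- \frac{1}{25}\right)\right) = \left(-40 - \frac{219}{28}\right) \left(\frac{18}{5} - \frac{3}{25}\right) = \left(-40 - \frac{219}{28}\right) \frac{87}{25} = \left(- \frac{1339}{28}\right) \frac{87}{25} = - \frac{116493}{700}$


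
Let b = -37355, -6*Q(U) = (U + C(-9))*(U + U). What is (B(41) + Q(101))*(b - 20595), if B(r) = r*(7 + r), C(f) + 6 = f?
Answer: 161216900/3 ≈ 5.3739e+7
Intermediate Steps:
C(f) = -6 + f
Q(U) = -U*(-15 + U)/3 (Q(U) = -(U + (-6 - 9))*(U + U)/6 = -(U - 15)*2*U/6 = -(-15 + U)*2*U/6 = -U*(-15 + U)/3)
(B(41) + Q(101))*(b - 20595) = (41*(7 + 41) + (⅓)*101*(15 - 1*101))*(-37355 - 20595) = (41*48 + (⅓)*101*(15 - 101))*(-57950) = (1968 + (⅓)*101*(-86))*(-57950) = (1968 - 8686/3)*(-57950) = -2782/3*(-57950) = 161216900/3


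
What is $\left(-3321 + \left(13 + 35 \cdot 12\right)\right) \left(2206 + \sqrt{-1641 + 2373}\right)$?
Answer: $-6370928 - 5776 \sqrt{183} \approx -6.4491 \cdot 10^{6}$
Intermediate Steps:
$\left(-3321 + \left(13 + 35 \cdot 12\right)\right) \left(2206 + \sqrt{-1641 + 2373}\right) = \left(-3321 + \left(13 + 420\right)\right) \left(2206 + \sqrt{732}\right) = \left(-3321 + 433\right) \left(2206 + 2 \sqrt{183}\right) = - 2888 \left(2206 + 2 \sqrt{183}\right) = -6370928 - 5776 \sqrt{183}$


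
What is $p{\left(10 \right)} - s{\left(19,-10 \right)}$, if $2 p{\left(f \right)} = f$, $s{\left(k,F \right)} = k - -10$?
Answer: $-24$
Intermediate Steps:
$s{\left(k,F \right)} = 10 + k$ ($s{\left(k,F \right)} = k + 10 = 10 + k$)
$p{\left(f \right)} = \frac{f}{2}$
$p{\left(10 \right)} - s{\left(19,-10 \right)} = \frac{1}{2} \cdot 10 - \left(10 + 19\right) = 5 - 29 = -24$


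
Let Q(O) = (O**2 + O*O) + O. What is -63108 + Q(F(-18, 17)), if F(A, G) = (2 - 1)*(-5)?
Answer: -63063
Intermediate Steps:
F(A, G) = -5 (F(A, G) = 1*(-5) = -5)
Q(O) = O + 2*O**2 (Q(O) = (O**2 + O**2) + O = 2*O**2 + O = O + 2*O**2)
-63108 + Q(F(-18, 17)) = -63108 - 5*(1 + 2*(-5)) = -63108 - 5*(1 - 10) = -63108 - 5*(-9) = -63108 + 45 = -63063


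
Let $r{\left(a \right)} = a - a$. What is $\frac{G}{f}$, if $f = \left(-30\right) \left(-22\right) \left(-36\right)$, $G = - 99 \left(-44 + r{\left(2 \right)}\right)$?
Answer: $- \frac{11}{60} \approx -0.18333$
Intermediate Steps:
$r{\left(a \right)} = 0$
$G = 4356$ ($G = - 99 \left(-44 + 0\right) = \left(-99\right) \left(-44\right) = 4356$)
$f = -23760$ ($f = 660 \left(-36\right) = -23760$)
$\frac{G}{f} = \frac{4356}{-23760} = 4356 \left(- \frac{1}{23760}\right) = - \frac{11}{60}$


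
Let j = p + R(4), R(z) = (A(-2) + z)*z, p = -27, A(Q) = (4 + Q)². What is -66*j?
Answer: -330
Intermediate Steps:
R(z) = z*(4 + z) (R(z) = ((4 - 2)² + z)*z = (2² + z)*z = (4 + z)*z = z*(4 + z))
j = 5 (j = -27 + 4*(4 + 4) = -27 + 4*8 = -27 + 32 = 5)
-66*j = -66*5 = -330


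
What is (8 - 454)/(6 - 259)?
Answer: 446/253 ≈ 1.7628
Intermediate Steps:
(8 - 454)/(6 - 259) = -446/(-253) = -446*(-1/253) = 446/253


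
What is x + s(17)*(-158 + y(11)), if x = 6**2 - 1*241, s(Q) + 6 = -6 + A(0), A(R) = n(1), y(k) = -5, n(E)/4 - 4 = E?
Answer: -1509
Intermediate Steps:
n(E) = 16 + 4*E
A(R) = 20 (A(R) = 16 + 4*1 = 16 + 4 = 20)
s(Q) = 8 (s(Q) = -6 + (-6 + 20) = -6 + 14 = 8)
x = -205 (x = 36 - 241 = -205)
x + s(17)*(-158 + y(11)) = -205 + 8*(-158 - 5) = -205 + 8*(-163) = -205 - 1304 = -1509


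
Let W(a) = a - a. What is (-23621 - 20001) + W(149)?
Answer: -43622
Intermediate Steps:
W(a) = 0
(-23621 - 20001) + W(149) = (-23621 - 20001) + 0 = -43622 + 0 = -43622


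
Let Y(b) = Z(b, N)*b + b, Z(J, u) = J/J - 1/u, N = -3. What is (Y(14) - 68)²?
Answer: 11236/9 ≈ 1248.4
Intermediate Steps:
Z(J, u) = 1 - 1/u
Y(b) = 7*b/3 (Y(b) = ((-1 - 3)/(-3))*b + b = (-⅓*(-4))*b + b = 4*b/3 + b = 7*b/3)
(Y(14) - 68)² = ((7/3)*14 - 68)² = (98/3 - 68)² = (-106/3)² = 11236/9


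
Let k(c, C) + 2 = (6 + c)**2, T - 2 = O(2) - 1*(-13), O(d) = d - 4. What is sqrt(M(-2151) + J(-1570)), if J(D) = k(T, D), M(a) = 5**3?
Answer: 22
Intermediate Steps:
O(d) = -4 + d
M(a) = 125
T = 13 (T = 2 + ((-4 + 2) - 1*(-13)) = 2 + (-2 + 13) = 2 + 11 = 13)
k(c, C) = -2 + (6 + c)**2
J(D) = 359 (J(D) = -2 + (6 + 13)**2 = -2 + 19**2 = -2 + 361 = 359)
sqrt(M(-2151) + J(-1570)) = sqrt(125 + 359) = sqrt(484) = 22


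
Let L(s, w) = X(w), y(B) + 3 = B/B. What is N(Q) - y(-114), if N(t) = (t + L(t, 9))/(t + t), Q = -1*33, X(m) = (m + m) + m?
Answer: 23/11 ≈ 2.0909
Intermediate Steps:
X(m) = 3*m (X(m) = 2*m + m = 3*m)
y(B) = -2 (y(B) = -3 + B/B = -3 + 1 = -2)
L(s, w) = 3*w
Q = -33
N(t) = (27 + t)/(2*t) (N(t) = (t + 3*9)/(t + t) = (t + 27)/((2*t)) = (27 + t)*(1/(2*t)) = (27 + t)/(2*t))
N(Q) - y(-114) = (1/2)*(27 - 33)/(-33) - 1*(-2) = (1/2)*(-1/33)*(-6) + 2 = 1/11 + 2 = 23/11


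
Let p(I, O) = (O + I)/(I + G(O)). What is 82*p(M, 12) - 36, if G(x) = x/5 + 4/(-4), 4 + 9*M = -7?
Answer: 19741/4 ≈ 4935.3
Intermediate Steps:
M = -11/9 (M = -4/9 + (1/9)*(-7) = -4/9 - 7/9 = -11/9 ≈ -1.2222)
G(x) = -1 + x/5 (G(x) = x*(1/5) + 4*(-1/4) = x/5 - 1 = -1 + x/5)
p(I, O) = (I + O)/(-1 + I + O/5) (p(I, O) = (O + I)/(I + (-1 + O/5)) = (I + O)/(-1 + I + O/5))
82*p(M, 12) - 36 = 82*(5*(-11/9 + 12)/(-5 + 12 + 5*(-11/9))) - 36 = 82*(5*(97/9)/(-5 + 12 - 55/9)) - 36 = 82*(5*(97/9)/(8/9)) - 36 = 82*(5*(9/8)*(97/9)) - 36 = 82*(485/8) - 36 = 19885/4 - 36 = 19741/4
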